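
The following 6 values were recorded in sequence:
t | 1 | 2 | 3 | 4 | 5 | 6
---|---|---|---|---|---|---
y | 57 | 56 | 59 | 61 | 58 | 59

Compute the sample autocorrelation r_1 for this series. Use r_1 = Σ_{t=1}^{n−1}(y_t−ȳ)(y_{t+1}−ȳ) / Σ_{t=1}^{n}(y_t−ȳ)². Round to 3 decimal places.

Mean ȳ = (57 + 56 + 59 + 61 + 58 + 59)/6 = 58.3333
Deviations from mean: -1.3333, -2.3333, 0.6667, 2.6667, -0.3333, 0.6667
Σ(y_t−ȳ)(y_{t+1}−ȳ) = (3.1111) + (-1.5556) + (1.7778) + (-0.8889) + (-0.2222) = 2.2222
Denominator Σ(y_t−ȳ)² = 15.3333
r_1 = 2.2222 / 15.3333 = 0.145

0.145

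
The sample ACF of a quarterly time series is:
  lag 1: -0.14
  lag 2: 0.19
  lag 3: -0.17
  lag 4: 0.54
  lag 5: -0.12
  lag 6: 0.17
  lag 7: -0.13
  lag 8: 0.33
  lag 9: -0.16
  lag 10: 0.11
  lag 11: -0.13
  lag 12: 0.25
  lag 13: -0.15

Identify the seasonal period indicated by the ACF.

The largest autocorrelation is r_4 = 0.54, with weaker echoes at lags 8 (0.33) and 12 (0.25); the remaining lags stay at or below 0.19.
The dominant spike at lag 4 indicates a seasonal period of 4.

4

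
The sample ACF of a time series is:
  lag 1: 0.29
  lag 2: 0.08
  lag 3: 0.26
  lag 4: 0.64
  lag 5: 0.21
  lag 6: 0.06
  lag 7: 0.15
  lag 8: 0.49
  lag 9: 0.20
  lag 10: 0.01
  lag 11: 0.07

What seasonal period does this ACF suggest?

4

The largest autocorrelation is r_4 = 0.64, with a weaker echo at lag 8 (0.49); the remaining lags stay at or below 0.29. The elevated value at lag 1 (0.29), dropping to 0.08 at lag 2, reflects decaying short-term dependence rather than seasonality.
The dominant spike at lag 4 indicates a seasonal period of 4.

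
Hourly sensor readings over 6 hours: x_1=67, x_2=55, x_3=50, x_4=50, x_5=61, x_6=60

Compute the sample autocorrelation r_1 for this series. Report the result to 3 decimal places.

0.128

Mean x̄ = (67 + 55 + 50 + 50 + 61 + 60)/6 = 57.1667
Deviations from mean: 9.8333, -2.1667, -7.1667, -7.1667, 3.8333, 2.8333
Σ(x_t−x̄)(x_{t+1}−x̄) = (-21.3056) + (15.5278) + (51.3611) + (-27.4722) + (10.8611) = 28.9722
Denominator Σ(x_t−x̄)² = 226.8333
r_1 = 28.9722 / 226.8333 = 0.128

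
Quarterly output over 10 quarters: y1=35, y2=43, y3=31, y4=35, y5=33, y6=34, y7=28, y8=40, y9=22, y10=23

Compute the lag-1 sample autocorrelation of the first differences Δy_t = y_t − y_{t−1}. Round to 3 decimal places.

First differences Δy: 8, -12, 4, -2, 1, -6, 12, -18, 1
Mean of differences = -1.3333
Numerator Σ(Δy_t−Δȳ)(Δy_{t+1}−Δȳ) = -495.7778
Denominator Σ(Δy_t−Δȳ)² = 718.0000
r_1(Δy) = -495.7778 / 718.0000 = -0.690

-0.690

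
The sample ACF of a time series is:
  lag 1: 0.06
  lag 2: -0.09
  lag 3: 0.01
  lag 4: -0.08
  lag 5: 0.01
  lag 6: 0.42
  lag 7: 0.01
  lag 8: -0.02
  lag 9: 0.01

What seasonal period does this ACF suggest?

6

The largest autocorrelation is r_6 = 0.42; the remaining lags stay at or below 0.06.
The dominant spike at lag 6 indicates a seasonal period of 6.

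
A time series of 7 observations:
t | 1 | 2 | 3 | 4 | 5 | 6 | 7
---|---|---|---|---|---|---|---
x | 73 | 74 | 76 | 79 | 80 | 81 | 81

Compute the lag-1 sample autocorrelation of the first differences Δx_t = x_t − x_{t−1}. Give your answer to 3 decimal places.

0.167

First differences Δx: 1, 2, 3, 1, 1, 0
Mean of differences = 1.3333
Numerator Σ(Δx_t−Δx̄)(Δx_{t+1}−Δx̄) = 0.8889
Denominator Σ(Δx_t−Δx̄)² = 5.3333
r_1(Δx) = 0.8889 / 5.3333 = 0.167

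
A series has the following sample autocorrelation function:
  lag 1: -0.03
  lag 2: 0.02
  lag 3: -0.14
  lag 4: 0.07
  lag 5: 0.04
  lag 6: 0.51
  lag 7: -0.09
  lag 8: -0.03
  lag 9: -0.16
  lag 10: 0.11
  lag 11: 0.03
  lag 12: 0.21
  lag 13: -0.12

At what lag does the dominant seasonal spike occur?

The largest autocorrelation is r_6 = 0.51, with a weaker echo at lag 12 (0.21); the remaining lags stay at or below 0.11.
The dominant spike at lag 6 indicates a seasonal period of 6.

6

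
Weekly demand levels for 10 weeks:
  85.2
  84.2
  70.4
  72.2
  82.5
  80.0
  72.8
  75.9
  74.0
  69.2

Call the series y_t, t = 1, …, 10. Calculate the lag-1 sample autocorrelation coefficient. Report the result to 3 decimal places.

Mean ȳ = (85.2 + 84.2 + 70.4 + 72.2 + 82.5 + 80.0 + 72.8 + 75.9 + 74.0 + 69.2)/10 = 76.6400
Numerator Σ_{t=1}^{9}(y_t−ȳ)(y_{t+1}−ȳ) = 50.4504
Denominator Σ(y_t−ȳ)² = 312.3240
r_1 = 50.4504 / 312.3240 = 0.162

0.162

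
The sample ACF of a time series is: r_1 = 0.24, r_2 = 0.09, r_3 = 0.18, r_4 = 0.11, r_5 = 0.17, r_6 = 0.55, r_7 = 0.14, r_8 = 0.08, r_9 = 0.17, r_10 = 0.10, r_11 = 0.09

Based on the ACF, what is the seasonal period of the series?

6

The largest autocorrelation is r_6 = 0.55; the remaining lags stay at or below 0.24. The elevated value at lag 1 (0.24), dropping to 0.09 at lag 2, reflects decaying short-term dependence rather than seasonality.
The dominant spike at lag 6 indicates a seasonal period of 6.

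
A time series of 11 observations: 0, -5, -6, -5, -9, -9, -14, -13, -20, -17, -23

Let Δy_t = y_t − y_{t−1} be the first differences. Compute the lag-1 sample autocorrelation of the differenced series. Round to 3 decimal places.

First differences Δy: -5, -1, 1, -4, 0, -5, 1, -7, 3, -6
Mean of differences = -2.3000
Numerator Σ(Δy_t−Δȳ)(Δy_{t+1}−Δȳ) = -83.8900
Denominator Σ(Δy_t−Δȳ)² = 110.1000
r_1(Δy) = -83.8900 / 110.1000 = -0.762

-0.762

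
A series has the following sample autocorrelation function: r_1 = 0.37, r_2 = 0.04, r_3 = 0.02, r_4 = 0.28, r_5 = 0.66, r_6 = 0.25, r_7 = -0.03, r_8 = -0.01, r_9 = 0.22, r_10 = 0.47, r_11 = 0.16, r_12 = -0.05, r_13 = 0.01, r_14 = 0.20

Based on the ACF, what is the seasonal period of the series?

The largest autocorrelation is r_5 = 0.66, with a weaker echo at lag 10 (0.47); the remaining lags stay at or below 0.37. The elevated value at lag 1 (0.37), dropping to 0.04 at lag 2, reflects decaying short-term dependence rather than seasonality.
The dominant spike at lag 5 indicates a seasonal period of 5.

5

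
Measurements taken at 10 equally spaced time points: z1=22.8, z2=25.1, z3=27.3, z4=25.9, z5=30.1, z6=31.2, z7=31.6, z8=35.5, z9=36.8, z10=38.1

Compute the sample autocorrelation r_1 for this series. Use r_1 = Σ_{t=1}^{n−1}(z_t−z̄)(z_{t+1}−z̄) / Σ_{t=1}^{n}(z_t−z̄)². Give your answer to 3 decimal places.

0.659

Mean z̄ = (22.8 + 25.1 + 27.3 + 25.9 + 30.1 + 31.2 + 31.6 + 35.5 + 36.8 + 38.1)/10 = 30.4400
Numerator Σ_{t=1}^{9}(z_t−z̄)(z_{t+1}−z̄) = 160.7564
Denominator Σ(z_t−z̄)² = 244.1240
r_1 = 160.7564 / 244.1240 = 0.659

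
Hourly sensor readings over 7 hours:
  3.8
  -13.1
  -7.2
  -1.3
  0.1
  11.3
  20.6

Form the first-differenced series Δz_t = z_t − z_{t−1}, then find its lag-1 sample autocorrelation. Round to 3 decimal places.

First differences Δz: -16.9, 5.9, 5.9, 1.4, 11.2, 9.3
Mean of differences = 2.8000
Numerator Σ(Δz_t−Δz̄)(Δz_{t+1}−Δz̄) = -12.9600
Denominator Σ(Δz_t−Δz̄)² = 522.0800
r_1(Δz) = -12.9600 / 522.0800 = -0.025

-0.025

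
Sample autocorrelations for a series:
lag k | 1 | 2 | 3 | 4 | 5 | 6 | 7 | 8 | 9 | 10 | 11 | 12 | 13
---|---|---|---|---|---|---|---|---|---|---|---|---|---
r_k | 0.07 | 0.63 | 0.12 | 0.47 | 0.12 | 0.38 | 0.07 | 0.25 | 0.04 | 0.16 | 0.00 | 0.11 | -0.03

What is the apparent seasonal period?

2

The largest autocorrelation is r_2 = 0.63, with weaker echoes at lags 4 (0.47), 6 (0.38), 8 (0.25) and 10 (0.16); the remaining lags stay at or below 0.12.
The dominant spike at lag 2 indicates a seasonal period of 2.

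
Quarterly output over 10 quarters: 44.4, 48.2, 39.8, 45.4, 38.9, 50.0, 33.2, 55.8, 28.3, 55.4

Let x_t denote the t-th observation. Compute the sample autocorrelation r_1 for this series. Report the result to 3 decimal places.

-0.843

Mean x̄ = (44.4 + 48.2 + 39.8 + 45.4 + 38.9 + 50.0 + 33.2 + 55.8 + 28.3 + 55.4)/10 = 43.9400
Numerator Σ_{t=1}^{9}(x_t−x̄)(x_{t+1}−x̄) = -616.8076
Denominator Σ(x_t−x̄)² = 731.7040
r_1 = -616.8076 / 731.7040 = -0.843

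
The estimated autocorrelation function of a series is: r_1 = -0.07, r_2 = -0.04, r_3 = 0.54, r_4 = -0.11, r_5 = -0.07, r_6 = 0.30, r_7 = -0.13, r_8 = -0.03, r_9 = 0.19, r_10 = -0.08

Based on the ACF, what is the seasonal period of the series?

3

The largest autocorrelation is r_3 = 0.54, with weaker echoes at lags 6 (0.30) and 9 (0.19); the remaining lags stay at or below -0.03.
The dominant spike at lag 3 indicates a seasonal period of 3.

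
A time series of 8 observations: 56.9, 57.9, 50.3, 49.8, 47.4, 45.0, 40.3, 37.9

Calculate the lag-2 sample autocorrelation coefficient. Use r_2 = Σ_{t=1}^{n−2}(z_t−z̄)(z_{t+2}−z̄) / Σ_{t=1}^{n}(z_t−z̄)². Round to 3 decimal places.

0.186

Mean z̄ = (56.9 + 57.9 + 50.3 + 49.8 + 47.4 + 45.0 + 40.3 + 37.9)/8 = 48.1875
Deviations from mean: 8.7125, 9.7125, 2.1125, 1.6125, -0.7875, -3.1875, -7.8875, -10.2875
Σ(z_t−z̄)(z_{t+2}−z̄) = (18.4052) + (15.6614) + (-1.6636) + (-5.1398) + (6.2114) + (32.7914) = 66.2659
Denominator Σ(z_t−z̄)² = 356.1288
r_2 = 66.2659 / 356.1288 = 0.186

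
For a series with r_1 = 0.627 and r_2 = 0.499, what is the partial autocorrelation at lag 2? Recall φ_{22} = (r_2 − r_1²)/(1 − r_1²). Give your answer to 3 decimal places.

φ_{22} = (r_2 − r_1²) / (1 − r_1²)
r_1² = (0.627)² = 0.393129
Numerator = 0.499 − 0.3931 = 0.1059; denominator = 1 − 0.3931 = 0.6069
φ_{22} = 0.1059 / 0.6069 = 0.174

0.174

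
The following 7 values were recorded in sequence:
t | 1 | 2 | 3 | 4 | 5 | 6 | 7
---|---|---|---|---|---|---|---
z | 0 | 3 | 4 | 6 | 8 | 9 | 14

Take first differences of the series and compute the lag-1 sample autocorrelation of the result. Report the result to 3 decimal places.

First differences Δz: 3, 1, 2, 2, 1, 5
Mean of differences = 2.3333
Numerator Σ(Δz_t−Δz̄)(Δz_{t+1}−Δz̄) = -3.4444
Denominator Σ(Δz_t−Δz̄)² = 11.3333
r_1(Δz) = -3.4444 / 11.3333 = -0.304

-0.304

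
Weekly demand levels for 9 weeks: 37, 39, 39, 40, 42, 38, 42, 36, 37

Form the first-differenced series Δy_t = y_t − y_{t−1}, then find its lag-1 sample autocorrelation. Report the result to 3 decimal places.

First differences Δy: 2, 0, 1, 2, -4, 4, -6, 1
Mean of differences = 0.0000
Numerator Σ(Δy_t−Δȳ)(Δy_{t+1}−Δȳ) = -52.0000
Denominator Σ(Δy_t−Δȳ)² = 78.0000
r_1(Δy) = -52.0000 / 78.0000 = -0.667

-0.667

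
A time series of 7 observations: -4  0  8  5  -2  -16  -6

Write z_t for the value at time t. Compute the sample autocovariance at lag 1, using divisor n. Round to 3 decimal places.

20.385

Mean z̄ = (-4 + 0 + 8 + 5 − 2 − 16 − 6)/7 = -2.1429
Deviations: -1.8571, 2.1429, 10.1429, 7.1429, 0.1429, -13.8571, -3.8571
Σ_{t=1}^{6}(z_t−z̄)(z_{t+1}−z̄) = 142.6939
γ_1 = 142.6939 / 7 = 20.385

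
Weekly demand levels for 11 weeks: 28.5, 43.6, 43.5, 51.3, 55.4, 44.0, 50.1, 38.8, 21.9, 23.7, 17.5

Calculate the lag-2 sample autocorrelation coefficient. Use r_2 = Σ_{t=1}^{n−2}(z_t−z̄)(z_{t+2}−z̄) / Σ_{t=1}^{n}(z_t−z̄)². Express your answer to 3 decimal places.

0.315

Mean z̄ = (28.5 + 43.6 + 43.5 + 51.3 + 55.4 + 44.0 + 50.1 + 38.8 + 21.9 + 23.7 + 17.5)/11 = 38.0273
Numerator Σ_{t=1}^{9}(z_t−z̄)(z_{t+2}−z̄) = 535.8049
Denominator Σ(z_t−z̄)² = 1698.5018
r_2 = 535.8049 / 1698.5018 = 0.315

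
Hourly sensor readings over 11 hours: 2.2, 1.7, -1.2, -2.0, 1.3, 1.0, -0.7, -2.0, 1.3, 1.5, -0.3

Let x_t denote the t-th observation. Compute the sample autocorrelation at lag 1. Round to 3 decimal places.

Mean x̄ = (2.2 + 1.7 − 1.2 − 2.0 + 1.3 + 1.0 − 0.7 − 2.0 + 1.3 + 1.5 − 0.3)/11 = 0.2545
Numerator Σ_{t=1}^{10}(x_t−x̄)(x_{t+1}−x̄) = 2.1061
Denominator Σ(x_t−x̄)² = 23.6673
r_1 = 2.1061 / 23.6673 = 0.089

0.089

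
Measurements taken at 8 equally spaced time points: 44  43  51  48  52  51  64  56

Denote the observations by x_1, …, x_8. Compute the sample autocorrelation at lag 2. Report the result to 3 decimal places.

Mean x̄ = (44 + 43 + 51 + 48 + 52 + 51 + 64 + 56)/8 = 51.1250
Numerator Σ_{t=1}^{6}(x_t−x̄)(x_{t+2}−x̄) = 37.2188
Denominator Σ(x_t−x̄)² = 316.8750
r_2 = 37.2188 / 316.8750 = 0.117

0.117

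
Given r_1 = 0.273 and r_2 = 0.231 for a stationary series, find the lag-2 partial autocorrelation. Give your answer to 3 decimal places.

0.169

φ_{22} = (r_2 − r_1²) / (1 − r_1²)
r_1² = (0.273)² = 0.074529
Numerator = 0.231 − 0.0745 = 0.1565; denominator = 1 − 0.0745 = 0.9255
φ_{22} = 0.1565 / 0.9255 = 0.169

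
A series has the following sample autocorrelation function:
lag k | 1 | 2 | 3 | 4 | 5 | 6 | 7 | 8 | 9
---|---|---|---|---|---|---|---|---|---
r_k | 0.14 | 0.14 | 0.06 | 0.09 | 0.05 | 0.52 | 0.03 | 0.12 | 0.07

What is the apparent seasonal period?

The largest autocorrelation is r_6 = 0.52; the remaining lags stay at or below 0.14.
The dominant spike at lag 6 indicates a seasonal period of 6.

6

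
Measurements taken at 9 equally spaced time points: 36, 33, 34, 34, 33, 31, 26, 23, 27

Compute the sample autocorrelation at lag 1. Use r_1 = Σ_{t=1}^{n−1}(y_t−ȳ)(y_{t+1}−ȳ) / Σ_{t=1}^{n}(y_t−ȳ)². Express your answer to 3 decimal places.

Mean ȳ = (36 + 33 + 34 + 34 + 33 + 31 + 26 + 23 + 27)/9 = 30.7778
Numerator Σ_{t=1}^{8}(y_t−ȳ)(y_{t+1}−ȳ) = 102.2840
Denominator Σ(y_t−ȳ)² = 155.5556
r_1 = 102.2840 / 155.5556 = 0.658

0.658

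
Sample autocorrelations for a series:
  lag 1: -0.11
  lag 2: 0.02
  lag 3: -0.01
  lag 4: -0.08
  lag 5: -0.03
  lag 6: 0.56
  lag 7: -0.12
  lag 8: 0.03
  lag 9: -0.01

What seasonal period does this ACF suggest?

6

The largest autocorrelation is r_6 = 0.56; the remaining lags stay at or below 0.03.
The dominant spike at lag 6 indicates a seasonal period of 6.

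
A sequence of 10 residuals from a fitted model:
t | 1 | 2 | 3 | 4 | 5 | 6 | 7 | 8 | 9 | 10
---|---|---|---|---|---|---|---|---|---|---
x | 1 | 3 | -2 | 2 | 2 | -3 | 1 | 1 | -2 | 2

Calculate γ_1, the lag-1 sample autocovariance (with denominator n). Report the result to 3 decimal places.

Mean x̄ = (1 + 3 − 2 + 2 + 2 − 3 + 1 + 1 − 2 + 2)/10 = 0.5000
Σ_{t=1}^{9}(x_t−x̄)(x_{t+1}−x̄) = -18.2500
γ_1 = -18.2500 / 10 = -1.825

-1.825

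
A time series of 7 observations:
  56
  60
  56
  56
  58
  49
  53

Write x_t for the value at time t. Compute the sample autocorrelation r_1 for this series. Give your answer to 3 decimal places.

Mean x̄ = (56 + 60 + 56 + 56 + 58 + 49 + 53)/7 = 55.4286
Deviations from mean: 0.5714, 4.5714, 0.5714, 0.5714, 2.5714, -6.4286, -2.4286
Numerator Σ_{t=1}^{6}(x_t−x̄)(x_{t+1}−x̄) = 6.1020
Denominator Σ(x_t−x̄)² = 75.7143
r_1 = 6.1020 / 75.7143 = 0.081

0.081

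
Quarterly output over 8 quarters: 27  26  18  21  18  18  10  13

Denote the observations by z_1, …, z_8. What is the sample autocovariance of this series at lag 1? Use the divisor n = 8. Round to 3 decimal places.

13.576

Mean z̄ = (27 + 26 + 18 + 21 + 18 + 18 + 10 + 13)/8 = 18.8750
Deviations: 8.1250, 7.1250, -0.8750, 2.1250, -0.8750, -0.8750, -8.8750, -5.8750
Σ_{t=1}^{7}(z_t−z̄)(z_{t+1}−z̄) = 108.6094
γ_1 = 108.6094 / 8 = 13.576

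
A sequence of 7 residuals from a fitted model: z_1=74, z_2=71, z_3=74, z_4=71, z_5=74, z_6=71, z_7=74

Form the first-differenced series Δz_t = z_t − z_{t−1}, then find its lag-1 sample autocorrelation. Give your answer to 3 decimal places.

-0.833

First differences Δz: -3, 3, -3, 3, -3, 3
Mean of differences = 0.0000
Numerator Σ(Δz_t−Δz̄)(Δz_{t+1}−Δz̄) = -45.0000
Denominator Σ(Δz_t−Δz̄)² = 54.0000
r_1(Δz) = -45.0000 / 54.0000 = -0.833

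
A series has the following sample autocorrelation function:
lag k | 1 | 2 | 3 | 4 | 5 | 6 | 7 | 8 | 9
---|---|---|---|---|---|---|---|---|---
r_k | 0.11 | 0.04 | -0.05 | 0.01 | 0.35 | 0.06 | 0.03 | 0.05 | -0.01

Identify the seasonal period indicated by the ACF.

The largest autocorrelation is r_5 = 0.35; the remaining lags stay at or below 0.11.
The dominant spike at lag 5 indicates a seasonal period of 5.

5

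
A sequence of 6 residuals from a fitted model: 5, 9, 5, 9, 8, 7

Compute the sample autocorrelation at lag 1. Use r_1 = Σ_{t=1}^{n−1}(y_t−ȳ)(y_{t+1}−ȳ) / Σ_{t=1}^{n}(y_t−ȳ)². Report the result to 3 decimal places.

Mean ȳ = (5 + 9 + 5 + 9 + 8 + 7)/6 = 7.1667
Numerator Σ_{t=1}^{5}(y_t−ȳ)(y_{t+1}−ȳ) = -10.5278
Denominator Σ(y_t−ȳ)² = 16.8333
r_1 = -10.5278 / 16.8333 = -0.625

-0.625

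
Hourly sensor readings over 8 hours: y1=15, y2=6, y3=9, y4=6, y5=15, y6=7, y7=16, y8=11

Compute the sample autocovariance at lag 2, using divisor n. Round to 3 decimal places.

5.762

Mean ȳ = (15 + 6 + 9 + 6 + 15 + 7 + 16 + 11)/8 = 10.6250
Deviations: 4.3750, -4.6250, -1.6250, -4.6250, 4.3750, -3.6250, 5.3750, 0.3750
Σ_{t=1}^{6}(y_t−ȳ)(y_{t+2}−ȳ) = 46.0938
γ_2 = 46.0938 / 8 = 5.762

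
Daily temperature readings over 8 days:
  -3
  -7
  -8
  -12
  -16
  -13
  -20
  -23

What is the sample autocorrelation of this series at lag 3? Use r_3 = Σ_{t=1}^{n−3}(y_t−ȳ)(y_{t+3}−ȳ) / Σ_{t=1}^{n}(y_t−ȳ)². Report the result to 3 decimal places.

0.048

Mean ȳ = (-3 − 7 − 8 − 12 − 16 − 13 − 20 − 23)/8 = -12.7500
Deviations from mean: 9.7500, 5.7500, 4.7500, 0.7500, -3.2500, -0.2500, -7.2500, -10.2500
Σ(y_t−ȳ)(y_{t+3}−ȳ) = (7.3125) + (-18.6875) + (-1.1875) + (-5.4375) + (33.3125) = 15.3125
Denominator Σ(y_t−ȳ)² = 319.5000
r_3 = 15.3125 / 319.5000 = 0.048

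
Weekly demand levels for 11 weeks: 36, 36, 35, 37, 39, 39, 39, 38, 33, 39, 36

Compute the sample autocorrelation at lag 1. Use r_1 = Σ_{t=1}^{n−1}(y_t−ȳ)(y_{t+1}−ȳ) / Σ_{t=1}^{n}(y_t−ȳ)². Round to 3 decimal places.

Mean ȳ = (36 + 36 + 35 + 37 + 39 + 39 + 39 + 38 + 33 + 39 + 36)/11 = 37.0000
Numerator Σ_{t=1}^{10}(y_t−ȳ)(y_{t+1}−ȳ) = -1.0000
Denominator Σ(y_t−ȳ)² = 40.0000
r_1 = -1.0000 / 40.0000 = -0.025

-0.025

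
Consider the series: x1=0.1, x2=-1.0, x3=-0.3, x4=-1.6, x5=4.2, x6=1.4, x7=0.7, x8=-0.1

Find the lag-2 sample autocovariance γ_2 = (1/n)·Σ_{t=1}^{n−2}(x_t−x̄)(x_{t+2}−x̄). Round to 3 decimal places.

-0.133

Mean x̄ = (0.1 − 1.0 − 0.3 − 1.6 + 4.2 + 1.4 + 0.7 − 0.1)/8 = 0.4250
Deviations: -0.3250, -1.4250, -0.7250, -2.0250, 3.7750, 0.9750, 0.2750, -0.5250
Σ_{t=1}^{6}(x_t−x̄)(x_{t+2}−x̄) = -1.0638
γ_2 = -1.0638 / 8 = -0.133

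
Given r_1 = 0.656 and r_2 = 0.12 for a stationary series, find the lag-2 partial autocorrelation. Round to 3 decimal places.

-0.545

φ_{22} = (r_2 − r_1²) / (1 − r_1²)
r_1² = (0.656)² = 0.430336
Numerator = 0.12 − 0.4303 = -0.3103; denominator = 1 − 0.4303 = 0.5697
φ_{22} = -0.3103 / 0.5697 = -0.545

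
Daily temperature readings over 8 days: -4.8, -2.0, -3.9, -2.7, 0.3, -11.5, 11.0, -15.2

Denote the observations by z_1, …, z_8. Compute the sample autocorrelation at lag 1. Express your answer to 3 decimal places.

-0.731

Mean z̄ = (-4.8 − 2.0 − 3.9 − 2.7 + 0.3 − 11.5 + 11.0 − 15.2)/8 = -3.6000
Deviations from mean: -1.2000, 1.6000, -0.3000, 0.9000, 3.9000, -7.9000, 14.6000, -11.6000
Σ(z_t−z̄)(z_{t+1}−z̄) = (-1.9200) + (-0.4800) + (-0.2700) + (3.5100) + (-30.8100) + (-115.3400) + (-169.3600) = -314.6700
Denominator Σ(z_t−z̄)² = 430.2400
r_1 = -314.6700 / 430.2400 = -0.731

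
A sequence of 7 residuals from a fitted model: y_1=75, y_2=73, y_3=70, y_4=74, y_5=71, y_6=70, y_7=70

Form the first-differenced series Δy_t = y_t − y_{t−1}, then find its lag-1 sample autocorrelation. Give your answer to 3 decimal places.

First differences Δy: -2, -3, 4, -3, -1, 0
Mean of differences = -0.8333
Numerator Σ(Δy_t−Δȳ)(Δy_{t+1}−Δȳ) = -18.1944
Denominator Σ(Δy_t−Δȳ)² = 34.8333
r_1(Δy) = -18.1944 / 34.8333 = -0.522

-0.522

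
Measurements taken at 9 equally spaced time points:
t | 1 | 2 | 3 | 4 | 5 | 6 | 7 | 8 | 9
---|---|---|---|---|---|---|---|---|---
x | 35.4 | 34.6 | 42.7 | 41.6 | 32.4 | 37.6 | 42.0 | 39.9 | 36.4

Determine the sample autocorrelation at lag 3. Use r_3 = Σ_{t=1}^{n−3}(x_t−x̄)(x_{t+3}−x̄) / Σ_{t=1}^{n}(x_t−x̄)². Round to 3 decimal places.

Mean x̄ = (35.4 + 34.6 + 42.7 + 41.6 + 32.4 + 37.6 + 42.0 + 39.9 + 36.4)/9 = 38.0667
Numerator Σ_{t=1}^{6}(x_t−x̄)(x_{t+3}−x̄) = 12.3467
Denominator Σ(x_t−x̄)² = 107.0200
r_3 = 12.3467 / 107.0200 = 0.115

0.115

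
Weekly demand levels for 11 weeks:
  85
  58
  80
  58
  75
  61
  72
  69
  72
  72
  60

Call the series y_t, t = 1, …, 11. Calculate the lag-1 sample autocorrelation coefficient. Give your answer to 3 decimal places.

-0.694

Mean ȳ = (85 + 58 + 80 + 58 + 75 + 61 + 72 + 69 + 72 + 72 + 60)/11 = 69.2727
Numerator Σ_{t=1}^{10}(y_t−ȳ)(y_{t+1}−ȳ) = -572.9835
Denominator Σ(y_t−ȳ)² = 826.1818
r_1 = -572.9835 / 826.1818 = -0.694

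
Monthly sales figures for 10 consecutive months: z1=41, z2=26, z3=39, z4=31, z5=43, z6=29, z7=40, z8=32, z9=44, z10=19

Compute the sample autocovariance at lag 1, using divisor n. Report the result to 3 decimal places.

-39.996

Mean z̄ = (41 + 26 + 39 + 31 + 43 + 29 + 40 + 32 + 44 + 19)/10 = 34.4000
Σ_{t=1}^{9}(z_t−z̄)(z_{t+1}−z̄) = -399.9600
γ_1 = -399.9600 / 10 = -39.996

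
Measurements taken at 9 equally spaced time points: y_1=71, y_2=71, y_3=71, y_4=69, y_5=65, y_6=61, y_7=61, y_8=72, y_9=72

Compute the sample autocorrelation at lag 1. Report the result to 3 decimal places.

Mean ȳ = (71 + 71 + 71 + 69 + 65 + 61 + 61 + 72 + 72)/9 = 68.1111
Numerator Σ_{t=1}^{8}(y_t−ȳ)(y_{t+1}−ȳ) = 76.6543
Denominator Σ(y_t−ȳ)² = 166.8889
r_1 = 76.6543 / 166.8889 = 0.459

0.459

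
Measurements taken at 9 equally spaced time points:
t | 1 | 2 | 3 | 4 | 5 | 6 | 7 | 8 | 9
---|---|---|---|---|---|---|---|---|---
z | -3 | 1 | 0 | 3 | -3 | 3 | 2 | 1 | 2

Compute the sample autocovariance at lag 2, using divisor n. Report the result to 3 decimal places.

0.975

Mean z̄ = (-3 + 1 + 0 + 3 − 3 + 3 + 2 + 1 + 2)/9 = 0.6667
Σ_{t=1}^{7}(z_t−z̄)(z_{t+2}−z̄) = 8.7778
γ_2 = 8.7778 / 9 = 0.975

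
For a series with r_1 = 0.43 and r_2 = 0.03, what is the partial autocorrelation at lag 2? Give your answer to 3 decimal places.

-0.190

φ_{22} = (r_2 − r_1²) / (1 − r_1²)
r_1² = (0.43)² = 0.1849
Numerator = 0.03 − 0.1849 = -0.1549; denominator = 1 − 0.1849 = 0.8151
φ_{22} = -0.1549 / 0.8151 = -0.190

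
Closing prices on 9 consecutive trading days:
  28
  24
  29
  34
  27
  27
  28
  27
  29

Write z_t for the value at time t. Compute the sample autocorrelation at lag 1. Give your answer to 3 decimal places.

-0.071

Mean z̄ = (28 + 24 + 29 + 34 + 27 + 27 + 28 + 27 + 29)/9 = 28.1111
Numerator Σ_{t=1}^{8}(z_t−z̄)(z_{t+1}−z̄) = -4.0123
Denominator Σ(z_t−z̄)² = 56.8889
r_1 = -4.0123 / 56.8889 = -0.071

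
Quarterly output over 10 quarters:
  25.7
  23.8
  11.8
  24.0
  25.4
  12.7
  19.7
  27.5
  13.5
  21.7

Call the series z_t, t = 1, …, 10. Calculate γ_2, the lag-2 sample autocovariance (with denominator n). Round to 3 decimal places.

-14.800

Mean z̄ = (25.7 + 23.8 + 11.8 + 24.0 + 25.4 + 12.7 + 19.7 + 27.5 + 13.5 + 21.7)/10 = 20.5800
Σ_{t=1}^{8}(z_t−z̄)(z_{t+2}−z̄) = -148.0008
γ_2 = -148.0008 / 10 = -14.800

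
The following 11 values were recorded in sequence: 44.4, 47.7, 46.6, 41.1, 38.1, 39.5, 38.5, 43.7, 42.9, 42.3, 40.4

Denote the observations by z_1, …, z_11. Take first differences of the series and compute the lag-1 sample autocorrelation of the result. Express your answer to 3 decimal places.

0.039

First differences Δz: 3.3, -1.1, -5.5, -3.0, 1.4, -1.0, 5.2, -0.8, -0.6, -1.9
Mean of differences = -0.4000
Numerator Σ(Δz_t−Δz̄)(Δz_{t+1}−Δz̄) = 3.2600
Denominator Σ(Δz_t−Δz̄)² = 84.3600
r_1(Δz) = 3.2600 / 84.3600 = 0.039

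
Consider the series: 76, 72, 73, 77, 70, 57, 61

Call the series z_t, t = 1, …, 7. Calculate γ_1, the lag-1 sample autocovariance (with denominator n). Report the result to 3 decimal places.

22.157

Mean z̄ = (76 + 72 + 73 + 77 + 70 + 57 + 61)/7 = 69.4286
Σ_{t=1}^{6}(z_t−z̄)(z_{t+1}−z̄) = 155.1020
γ_1 = 155.1020 / 7 = 22.157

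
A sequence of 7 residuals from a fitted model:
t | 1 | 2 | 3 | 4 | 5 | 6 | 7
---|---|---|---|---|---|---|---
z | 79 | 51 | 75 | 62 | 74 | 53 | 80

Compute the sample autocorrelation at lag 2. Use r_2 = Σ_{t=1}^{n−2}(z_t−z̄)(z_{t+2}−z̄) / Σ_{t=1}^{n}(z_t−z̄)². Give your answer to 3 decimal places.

Mean z̄ = (79 + 51 + 75 + 62 + 74 + 53 + 80)/7 = 67.7143
Σ(z_t−z̄)(z_{t+2}−z̄) = (82.2245) + (95.5102) + (45.7959) + (84.0816) + (77.2245) = 384.8367
Denominator Σ(z_t−z̄)² = 899.4286
r_2 = 384.8367 / 899.4286 = 0.428

0.428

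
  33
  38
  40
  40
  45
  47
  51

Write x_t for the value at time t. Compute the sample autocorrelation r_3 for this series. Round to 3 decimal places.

Mean x̄ = (33 + 38 + 40 + 40 + 45 + 47 + 51)/7 = 42.0000
Σ(x_t−x̄)(x_{t+3}−x̄) = (18.0000) + (-12.0000) + (-10.0000) + (-18.0000) = -22.0000
Denominator Σ(x_t−x̄)² = 220.0000
r_3 = -22.0000 / 220.0000 = -0.100

-0.100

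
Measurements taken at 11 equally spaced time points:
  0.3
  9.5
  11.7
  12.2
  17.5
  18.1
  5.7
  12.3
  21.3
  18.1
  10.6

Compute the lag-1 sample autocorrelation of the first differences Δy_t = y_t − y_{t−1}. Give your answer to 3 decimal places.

-0.039

First differences Δy: 9.2, 2.2, 0.5, 5.3, 0.6, -12.4, 6.6, 9.0, -3.2, -7.5
Mean of differences = 1.0300
Numerator Σ(Δy_t−Δȳ)(Δy_{t+1}−Δȳ) = -17.4289
Denominator Σ(Δy_t−Δȳ)² = 452.3810
r_1(Δy) = -17.4289 / 452.3810 = -0.039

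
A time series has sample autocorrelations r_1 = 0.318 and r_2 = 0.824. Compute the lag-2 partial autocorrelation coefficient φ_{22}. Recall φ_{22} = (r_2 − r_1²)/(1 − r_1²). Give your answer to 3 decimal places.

0.804

φ_{22} = (r_2 − r_1²) / (1 − r_1²)
r_1² = (0.318)² = 0.101124
Numerator = 0.824 − 0.1011 = 0.7229; denominator = 1 − 0.1011 = 0.8989
φ_{22} = 0.7229 / 0.8989 = 0.804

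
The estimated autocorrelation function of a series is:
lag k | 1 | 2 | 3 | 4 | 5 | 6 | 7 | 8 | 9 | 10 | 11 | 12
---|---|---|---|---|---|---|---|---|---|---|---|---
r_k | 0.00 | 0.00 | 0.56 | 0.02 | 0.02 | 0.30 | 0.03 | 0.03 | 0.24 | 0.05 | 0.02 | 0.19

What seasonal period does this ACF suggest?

3

The largest autocorrelation is r_3 = 0.56, with weaker echoes at lags 6 (0.30), 9 (0.24) and 12 (0.19); the remaining lags stay at or below 0.05.
The dominant spike at lag 3 indicates a seasonal period of 3.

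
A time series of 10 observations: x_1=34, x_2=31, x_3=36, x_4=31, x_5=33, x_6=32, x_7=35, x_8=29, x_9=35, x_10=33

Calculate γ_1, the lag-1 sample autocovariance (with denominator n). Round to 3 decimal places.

-3.221

Mean x̄ = (34 + 31 + 36 + 31 + 33 + 32 + 35 + 29 + 35 + 33)/10 = 32.9000
Σ_{t=1}^{9}(x_t−x̄)(x_{t+1}−x̄) = -32.2100
γ_1 = -32.2100 / 10 = -3.221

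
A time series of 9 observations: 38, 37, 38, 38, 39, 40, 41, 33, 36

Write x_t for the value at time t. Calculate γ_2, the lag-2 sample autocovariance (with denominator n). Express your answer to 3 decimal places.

-1.307

Mean x̄ = (38 + 37 + 38 + 38 + 39 + 40 + 41 + 33 + 36)/9 = 37.7778
Σ_{t=1}^{7}(x_t−x̄)(x_{t+2}−x̄) = -11.7654
γ_2 = -11.7654 / 9 = -1.307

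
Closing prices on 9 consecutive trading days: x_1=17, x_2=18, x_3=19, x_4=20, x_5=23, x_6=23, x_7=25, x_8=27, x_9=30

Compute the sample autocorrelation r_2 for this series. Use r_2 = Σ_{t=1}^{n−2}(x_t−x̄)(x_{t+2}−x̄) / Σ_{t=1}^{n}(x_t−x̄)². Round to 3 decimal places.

0.326

Mean x̄ = (17 + 18 + 19 + 20 + 23 + 23 + 25 + 27 + 30)/9 = 22.4444
Σ(x_t−x̄)(x_{t+2}−x̄) = (18.7531) + (10.8642) + (-1.9136) + (-1.3580) + (1.4198) + (2.5309) + (19.3086) = 49.6049
Denominator Σ(x_t−x̄)² = 152.2222
r_2 = 49.6049 / 152.2222 = 0.326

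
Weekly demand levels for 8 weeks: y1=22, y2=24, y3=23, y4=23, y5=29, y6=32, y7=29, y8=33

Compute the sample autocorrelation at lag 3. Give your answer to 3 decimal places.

Mean ȳ = (22 + 24 + 23 + 23 + 29 + 32 + 29 + 33)/8 = 26.8750
Deviations from mean: -4.8750, -2.8750, -3.8750, -3.8750, 2.1250, 5.1250, 2.1250, 6.1250
Σ(y_t−ȳ)(y_{t+3}−ȳ) = (18.8906) + (-6.1094) + (-19.8594) + (-8.2344) + (13.0156) = -2.2969
Denominator Σ(y_t−ȳ)² = 134.8750
r_3 = -2.2969 / 134.8750 = -0.017

-0.017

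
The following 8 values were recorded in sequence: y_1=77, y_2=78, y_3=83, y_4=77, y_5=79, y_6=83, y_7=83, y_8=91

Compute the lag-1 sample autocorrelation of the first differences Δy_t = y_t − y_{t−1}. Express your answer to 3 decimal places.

First differences Δy: 1, 5, -6, 2, 4, 0, 8
Mean of differences = 2.0000
Numerator Σ(Δy_t−Δȳ)(Δy_{t+1}−Δȳ) = -43.0000
Denominator Σ(Δy_t−Δȳ)² = 118.0000
r_1(Δy) = -43.0000 / 118.0000 = -0.364

-0.364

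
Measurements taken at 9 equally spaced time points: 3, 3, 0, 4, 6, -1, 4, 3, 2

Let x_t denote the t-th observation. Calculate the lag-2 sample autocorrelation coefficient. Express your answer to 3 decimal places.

Mean x̄ = (3 + 3 + 0 + 4 + 6 − 1 + 4 + 3 + 2)/9 = 2.6667
Numerator Σ_{t=1}^{7}(x_t−x̄)(x_{t+2}−x̄) = -11.8889
Denominator Σ(x_t−x̄)² = 36.0000
r_2 = -11.8889 / 36.0000 = -0.330

-0.330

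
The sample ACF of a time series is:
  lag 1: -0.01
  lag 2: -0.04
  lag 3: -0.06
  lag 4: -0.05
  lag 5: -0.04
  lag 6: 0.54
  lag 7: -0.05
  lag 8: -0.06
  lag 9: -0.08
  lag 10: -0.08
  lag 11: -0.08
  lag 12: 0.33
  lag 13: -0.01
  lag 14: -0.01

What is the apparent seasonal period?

6

The largest autocorrelation is r_6 = 0.54, with a weaker echo at lag 12 (0.33); the remaining lags stay at or below -0.01.
The dominant spike at lag 6 indicates a seasonal period of 6.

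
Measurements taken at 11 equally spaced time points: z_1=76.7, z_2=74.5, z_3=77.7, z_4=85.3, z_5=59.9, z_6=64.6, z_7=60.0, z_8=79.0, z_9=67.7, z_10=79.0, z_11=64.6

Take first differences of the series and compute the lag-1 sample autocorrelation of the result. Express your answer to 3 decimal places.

-0.576

First differences Δz: -2.2, 3.2, 7.6, -25.4, 4.7, -4.6, 19.0, -11.3, 11.3, -14.4
Mean of differences = -1.2100
Numerator Σ(Δz_t−Δz̄)(Δz_{t+1}−Δz̄) = -905.2891
Denominator Σ(Δz_t−Δz̄)² = 1570.3490
r_1(Δz) = -905.2891 / 1570.3490 = -0.576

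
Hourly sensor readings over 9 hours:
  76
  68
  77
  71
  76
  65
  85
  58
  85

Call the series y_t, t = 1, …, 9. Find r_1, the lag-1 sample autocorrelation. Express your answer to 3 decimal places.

Mean ȳ = (76 + 68 + 77 + 71 + 76 + 65 + 85 + 58 + 85)/9 = 73.4444
Numerator Σ_{t=1}^{8}(y_t−ȳ)(y_{t+1}−ȳ) = -524.3086
Denominator Σ(y_t−ȳ)² = 638.2222
r_1 = -524.3086 / 638.2222 = -0.822

-0.822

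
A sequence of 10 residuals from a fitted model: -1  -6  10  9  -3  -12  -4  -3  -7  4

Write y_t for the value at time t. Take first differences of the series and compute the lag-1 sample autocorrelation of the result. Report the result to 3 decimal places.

First differences Δy: -5, 16, -1, -12, -9, 8, 1, -4, 11
Mean of differences = 0.5556
Numerator Σ(Δy_t−Δȳ)(Δy_{t+1}−Δȳ) = -87.7531
Denominator Σ(Δy_t−Δȳ)² = 706.2222
r_1(Δy) = -87.7531 / 706.2222 = -0.124

-0.124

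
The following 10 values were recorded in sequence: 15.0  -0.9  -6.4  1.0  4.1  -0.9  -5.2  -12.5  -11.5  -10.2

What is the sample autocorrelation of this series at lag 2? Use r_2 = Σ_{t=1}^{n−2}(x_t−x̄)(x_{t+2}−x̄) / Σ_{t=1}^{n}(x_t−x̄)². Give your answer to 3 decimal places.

Mean x̄ = (15.0 − 0.9 − 6.4 + 1.0 + 4.1 − 0.9 − 5.2 − 12.5 − 11.5 − 10.2)/10 = -2.7500
Numerator Σ_{t=1}^{8}(x_t−x̄)(x_{t+2}−x̄) = -16.6600
Denominator Σ(x_t−x̄)² = 629.3450
r_2 = -16.6600 / 629.3450 = -0.026

-0.026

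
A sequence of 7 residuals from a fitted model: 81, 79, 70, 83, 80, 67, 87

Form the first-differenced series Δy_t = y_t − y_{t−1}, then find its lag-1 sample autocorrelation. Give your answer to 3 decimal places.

First differences Δy: -2, -9, 13, -3, -13, 20
Mean of differences = 1.0000
Numerator Σ(Δy_t−Δȳ)(Δy_{t+1}−Δȳ) = -348.0000
Denominator Σ(Δy_t−Δȳ)² = 826.0000
r_1(Δy) = -348.0000 / 826.0000 = -0.421

-0.421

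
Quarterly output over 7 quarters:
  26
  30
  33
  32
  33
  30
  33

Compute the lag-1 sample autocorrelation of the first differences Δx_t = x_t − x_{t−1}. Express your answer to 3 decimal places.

First differences Δx: 4, 3, -1, 1, -3, 3
Mean of differences = 1.1667
Numerator Σ(Δx_t−Δx̄)(Δx_{t+1}−Δx̄) = -5.3611
Denominator Σ(Δx_t−Δx̄)² = 36.8333
r_1(Δx) = -5.3611 / 36.8333 = -0.146

-0.146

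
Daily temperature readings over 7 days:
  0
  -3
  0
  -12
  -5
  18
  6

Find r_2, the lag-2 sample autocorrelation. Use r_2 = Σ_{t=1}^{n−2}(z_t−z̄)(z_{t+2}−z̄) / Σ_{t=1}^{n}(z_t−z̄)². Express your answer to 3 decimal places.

Mean z̄ = (0 − 3 + 0 − 12 − 5 + 18 + 6)/7 = 0.5714
Deviations from mean: -0.5714, -3.5714, -0.5714, -12.5714, -5.5714, 17.4286, 5.4286
Σ(z_t−z̄)(z_{t+2}−z̄) = (0.3265) + (44.8980) + (3.1837) + (-219.1020) + (-30.2449) = -200.9388
Denominator Σ(z_t−z̄)² = 535.7143
r_2 = -200.9388 / 535.7143 = -0.375

-0.375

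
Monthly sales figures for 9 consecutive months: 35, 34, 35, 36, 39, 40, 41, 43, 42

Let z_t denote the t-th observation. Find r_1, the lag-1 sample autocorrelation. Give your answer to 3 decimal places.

Mean z̄ = (35 + 34 + 35 + 36 + 39 + 40 + 41 + 43 + 42)/9 = 38.3333
Numerator Σ_{t=1}^{8}(z_t−z̄)(z_{t+1}−z̄) = 70.2222
Denominator Σ(z_t−z̄)² = 92.0000
r_1 = 70.2222 / 92.0000 = 0.763

0.763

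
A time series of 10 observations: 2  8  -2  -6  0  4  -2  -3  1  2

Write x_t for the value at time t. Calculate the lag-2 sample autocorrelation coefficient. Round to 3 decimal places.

-0.660

Mean x̄ = (2 + 8 − 2 − 6 + 0 + 4 − 2 − 3 + 1 + 2)/10 = 0.4000
Numerator Σ_{t=1}^{8}(x_t−x̄)(x_{t+2}−x̄) = -92.7200
Denominator Σ(x_t−x̄)² = 140.4000
r_2 = -92.7200 / 140.4000 = -0.660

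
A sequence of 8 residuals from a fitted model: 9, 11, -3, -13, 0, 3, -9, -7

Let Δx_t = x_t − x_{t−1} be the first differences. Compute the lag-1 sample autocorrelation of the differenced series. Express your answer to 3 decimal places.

-0.153

First differences Δx: 2, -14, -10, 13, 3, -12, 2
Mean of differences = -2.2857
Numerator Σ(Δx_t−Δx̄)(Δx_{t+1}−Δx̄) = -89.9388
Denominator Σ(Δx_t−Δx̄)² = 589.4286
r_1(Δx) = -89.9388 / 589.4286 = -0.153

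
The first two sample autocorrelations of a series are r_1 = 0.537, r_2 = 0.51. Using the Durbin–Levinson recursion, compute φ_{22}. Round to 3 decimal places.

0.311

φ_{22} = (r_2 − r_1²) / (1 − r_1²)
r_1² = (0.537)² = 0.288369
Numerator = 0.51 − 0.2884 = 0.2216; denominator = 1 − 0.2884 = 0.7116
φ_{22} = 0.2216 / 0.7116 = 0.311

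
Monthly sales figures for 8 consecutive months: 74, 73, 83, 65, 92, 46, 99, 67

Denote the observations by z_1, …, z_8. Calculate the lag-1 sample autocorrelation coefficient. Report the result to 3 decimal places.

-0.848

Mean z̄ = (74 + 73 + 83 + 65 + 92 + 46 + 99 + 67)/8 = 74.8750
Numerator Σ_{t=1}^{7}(z_t−z̄)(z_{t+1}−z̄) = -1644.0156
Denominator Σ(z_t−z̄)² = 1938.8750
r_1 = -1644.0156 / 1938.8750 = -0.848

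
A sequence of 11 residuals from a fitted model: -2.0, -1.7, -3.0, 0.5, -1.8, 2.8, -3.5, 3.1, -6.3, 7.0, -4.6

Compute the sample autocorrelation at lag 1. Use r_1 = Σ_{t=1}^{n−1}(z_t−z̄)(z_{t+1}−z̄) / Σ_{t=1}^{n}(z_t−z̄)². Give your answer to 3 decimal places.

-0.787

Mean z̄ = (-2.0 − 1.7 − 3.0 + 0.5 − 1.8 + 2.8 − 3.5 + 3.1 − 6.3 + 7.0 − 4.6)/11 = -0.8636
Numerator Σ_{t=1}^{10}(z_t−z̄)(z_{t+1}−z̄) = -118.6704
Denominator Σ(z_t−z̄)² = 150.7255
r_1 = -118.6704 / 150.7255 = -0.787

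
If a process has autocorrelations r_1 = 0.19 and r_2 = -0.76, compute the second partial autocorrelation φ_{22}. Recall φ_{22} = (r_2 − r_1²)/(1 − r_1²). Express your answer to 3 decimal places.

-0.826

φ_{22} = (r_2 − r_1²) / (1 − r_1²)
r_1² = (0.19)² = 0.0361
Numerator = -0.76 − 0.0361 = -0.7961; denominator = 1 − 0.0361 = 0.9639
φ_{22} = -0.7961 / 0.9639 = -0.826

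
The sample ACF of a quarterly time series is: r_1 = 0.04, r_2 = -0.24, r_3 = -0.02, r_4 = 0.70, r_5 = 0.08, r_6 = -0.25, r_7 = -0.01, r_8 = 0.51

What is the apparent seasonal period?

4

The largest autocorrelation is r_4 = 0.70, with a weaker echo at lag 8 (0.51); the remaining lags stay at or below 0.08.
The dominant spike at lag 4 indicates a seasonal period of 4.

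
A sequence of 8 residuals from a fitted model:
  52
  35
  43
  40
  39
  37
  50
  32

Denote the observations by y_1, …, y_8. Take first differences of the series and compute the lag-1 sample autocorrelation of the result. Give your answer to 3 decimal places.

First differences Δy: -17, 8, -3, -1, -2, 13, -18
Mean of differences = -2.8571
Numerator Σ(Δy_t−Δȳ)(Δy_{t+1}−Δȳ) = -380.3061
Denominator Σ(Δy_t−Δȳ)² = 802.8571
r_1(Δy) = -380.3061 / 802.8571 = -0.474

-0.474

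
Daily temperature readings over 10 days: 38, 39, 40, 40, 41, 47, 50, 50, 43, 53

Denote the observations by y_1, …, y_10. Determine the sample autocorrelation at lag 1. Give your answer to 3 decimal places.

Mean ȳ = (38 + 39 + 40 + 40 + 41 + 47 + 50 + 50 + 43 + 53)/10 = 44.1000
Numerator Σ_{t=1}^{9}(y_t−ȳ)(y_{t+1}−ȳ) = 108.1900
Denominator Σ(y_t−ȳ)² = 264.9000
r_1 = 108.1900 / 264.9000 = 0.408

0.408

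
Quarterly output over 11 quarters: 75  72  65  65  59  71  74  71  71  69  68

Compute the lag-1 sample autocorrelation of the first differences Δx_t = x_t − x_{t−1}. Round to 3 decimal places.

-0.096

First differences Δx: -3, -7, 0, -6, 12, 3, -3, 0, -2, -1
Mean of differences = -0.7000
Numerator Σ(Δx_t−Δx̄)(Δx_{t+1}−Δx̄) = -24.5900
Denominator Σ(Δx_t−Δx̄)² = 256.1000
r_1(Δx) = -24.5900 / 256.1000 = -0.096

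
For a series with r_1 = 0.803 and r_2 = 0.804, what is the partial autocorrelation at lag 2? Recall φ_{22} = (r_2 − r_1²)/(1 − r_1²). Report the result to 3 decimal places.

φ_{22} = (r_2 − r_1²) / (1 − r_1²)
r_1² = (0.803)² = 0.644809
Numerator = 0.804 − 0.6448 = 0.1592; denominator = 1 − 0.6448 = 0.3552
φ_{22} = 0.1592 / 0.3552 = 0.448

0.448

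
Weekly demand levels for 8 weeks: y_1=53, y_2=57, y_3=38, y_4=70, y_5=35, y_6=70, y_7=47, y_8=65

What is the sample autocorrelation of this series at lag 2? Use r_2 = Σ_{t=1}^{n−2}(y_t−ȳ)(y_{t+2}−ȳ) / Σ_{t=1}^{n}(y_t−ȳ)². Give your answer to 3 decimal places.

Mean ȳ = (53 + 57 + 38 + 70 + 35 + 70 + 47 + 65)/8 = 54.3750
Numerator Σ_{t=1}^{6}(y_t−ȳ)(y_{t+2}−ȳ) = 933.8438
Denominator Σ(y_t−ȳ)² = 1307.8750
r_2 = 933.8438 / 1307.8750 = 0.714

0.714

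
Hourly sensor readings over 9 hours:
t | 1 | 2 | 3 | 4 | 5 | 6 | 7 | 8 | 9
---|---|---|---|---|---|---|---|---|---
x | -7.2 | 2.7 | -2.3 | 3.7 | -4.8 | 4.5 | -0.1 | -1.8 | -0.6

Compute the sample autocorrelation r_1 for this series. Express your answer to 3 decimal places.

-0.593

Mean x̄ = (-7.2 + 2.7 − 2.3 + 3.7 − 4.8 + 4.5 − 0.1 − 1.8 − 0.6)/9 = -0.6556
Numerator Σ_{t=1}^{8}(x_t−x̄)(x_{t+1}−x̄) = -71.8942
Denominator Σ(x_t−x̄)² = 121.1422
r_1 = -71.8942 / 121.1422 = -0.593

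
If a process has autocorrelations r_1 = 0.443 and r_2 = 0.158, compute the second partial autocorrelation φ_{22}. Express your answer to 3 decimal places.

-0.048

φ_{22} = (r_2 − r_1²) / (1 − r_1²)
r_1² = (0.443)² = 0.196249
Numerator = 0.158 − 0.1962 = -0.0382; denominator = 1 − 0.1962 = 0.8038
φ_{22} = -0.0382 / 0.8038 = -0.048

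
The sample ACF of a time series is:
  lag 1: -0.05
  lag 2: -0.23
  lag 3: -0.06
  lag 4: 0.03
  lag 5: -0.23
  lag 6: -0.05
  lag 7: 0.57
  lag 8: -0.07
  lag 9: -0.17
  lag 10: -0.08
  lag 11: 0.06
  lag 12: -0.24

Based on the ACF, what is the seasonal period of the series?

The largest autocorrelation is r_7 = 0.57; the remaining lags stay at or below 0.06.
The dominant spike at lag 7 indicates a seasonal period of 7.

7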